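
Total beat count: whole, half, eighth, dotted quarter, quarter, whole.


Solution.
Beat values:
  whole = 4 beats
  half = 2 beats
  eighth = 0.5 beats
  dotted quarter = 1.5 beats
  quarter = 1 beat
  whole = 4 beats
Sum = 4 + 2 + 0.5 + 1.5 + 1 + 4
= 13 beats


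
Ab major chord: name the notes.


Solution.
Major triad = root + major 3rd (4 semitones) + perfect 5th (7 semitones)
A triad on Ab stacks thirds, so the chord tones use letter names A-C-E
Root: Ab
Major 3rd above Ab: C
Perfect 5th above Ab: Eb
Chord = Ab C Eb


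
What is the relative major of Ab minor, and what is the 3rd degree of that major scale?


Solution.
The relative major shares the key signature and is a minor 3rd above the minor tonic
A minor 3rd above Ab is Cb
→ relative major of Ab minor is Cb major
Cb major scale: Cb Db Eb Fb Gb Ab Bb
= Cb major; 3rd degree = Eb


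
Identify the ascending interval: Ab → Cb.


Reasoning:
Letter names: A → C spans 3 letter names → a 3rd
Semitones: Ab → Cb = 3 half-steps
A 3rd of 3 semitones is a minor 3rd
= minor 3rd


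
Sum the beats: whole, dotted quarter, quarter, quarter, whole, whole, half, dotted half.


Let's work it out.
Beat values:
  whole = 4 beats
  dotted quarter = 1.5 beats
  quarter = 1 beat
  quarter = 1 beat
  whole = 4 beats
  whole = 4 beats
  half = 2 beats
  dotted half = 3 beats
Sum = 4 + 1.5 + 1 + 1 + 4 + 4 + 2 + 3
= 20.5 beats


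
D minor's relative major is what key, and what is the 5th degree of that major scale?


Let's work it out.
The relative major shares the key signature and is a minor 3rd above the minor tonic
A minor 3rd above D is F
→ relative major of D minor is F major
F major scale: F G A Bb C D E
= F major; 5th degree = C


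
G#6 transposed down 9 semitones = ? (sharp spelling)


Reasoning:
G#6: chromatic position 8 in octave 6 → absolute = 6×12 + 8 = 80
Transpose down 9: 80 - 9 = 71
71 = 5×12 + 11 → B in octave 5
Result = B5


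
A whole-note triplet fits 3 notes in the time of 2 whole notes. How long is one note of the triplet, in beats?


Reasoning:
Triplet: 3 notes occupy the space of 2 whole notes
Space = 2 × 4 = 8 beats
Each triplet note = 8 / 3 = 8/3 beats
= 8/3 beats


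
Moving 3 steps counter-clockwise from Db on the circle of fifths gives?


Each counter-clockwise step moves down a perfect 5th (= up a perfect 4th)
From Db: Db → F#/Gb → B → E
= E


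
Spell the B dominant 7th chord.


Solution.
Dominant 7th chord = root + major 3rd + perfect 5th + minor 7th
Seventh chords stack in thirds, so the letter names are B-D-F-A
Root: B
Major 3rd above B: D#
Perfect 5th above B: F#
Minor 7th above B: A
Chord = B D# F# A


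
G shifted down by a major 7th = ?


Step by step:
major 7th: 7 letter names, 11 semitones
Letter: G - 6 → A
Pitch: G - 11 semitones, spelled as an A → Ab
= Ab


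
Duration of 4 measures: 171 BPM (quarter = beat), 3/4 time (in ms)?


Solution.
Quarter-note beat duration = 60000 / 171 ms
Beats per measure (3/4) = 3
One measure = 3 × 60000 / 171 = 180000 / 171 ms
4 measures = 4 × 180000 / 171 = 720000 / 171
= 4210.5 ms


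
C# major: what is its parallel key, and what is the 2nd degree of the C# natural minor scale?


Working:
Parallel keys share the same tonic but differ in mode
C# major → parallel is C# minor
C# natural minor scale: C# D# E F# G# A B
= C# minor; 2nd degree = D#


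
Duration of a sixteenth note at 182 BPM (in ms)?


Let's work it out.
One quarter-note beat = 60000 / BPM = 60000 / 182 ms
Sixteenth note = 1/4 × quarter note
Duration = 1/4 × 60000 / 182 = 15000 / 182
= 82.4 ms


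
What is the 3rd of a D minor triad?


Step by step:
Minor triad = root + minor 3rd (3 semitones) + perfect 5th (7 semitones)
A triad on D stacks thirds, so the chord tones use letter names D-F-A
Root: D
Minor 3rd above D: F
Perfect 5th above D: A
The 3rd = F


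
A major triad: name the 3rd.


Major triad = root + major 3rd (4 semitones) + perfect 5th (7 semitones)
A triad on A stacks thirds, so the chord tones use letter names A-C-E
Root: A
Major 3rd above A: C#
Perfect 5th above A: E
The 3rd = C#


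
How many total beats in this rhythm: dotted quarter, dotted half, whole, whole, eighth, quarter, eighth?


Solution.
Beat values:
  dotted quarter = 1.5 beats
  dotted half = 3 beats
  whole = 4 beats
  whole = 4 beats
  eighth = 0.5 beats
  quarter = 1 beat
  eighth = 0.5 beats
Sum = 1.5 + 3 + 4 + 4 + 0.5 + 1 + 0.5
= 14.5 beats


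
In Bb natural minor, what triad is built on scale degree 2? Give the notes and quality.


Bb natural minor scale: Bb C Db Eb F Gb Ab
Diatonic triad on degree 2 stacks scale notes 2, 4, 6: C Eb Gb
C→Eb = 3 semitones; C→Gb = 6 semitones → diminished triad
= C Eb Gb (diminished)


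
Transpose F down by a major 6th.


Solution.
major 6th: 6 letter names, 9 semitones
Letter: F - 5 → A
Pitch: F - 9 semitones, spelled as an A → Ab
= Ab


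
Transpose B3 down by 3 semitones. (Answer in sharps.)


B3: chromatic position 11 in octave 3 → absolute = 3×12 + 11 = 47
Transpose down 3: 47 - 3 = 44
44 = 3×12 + 8 → G# in octave 3
Result = G#3


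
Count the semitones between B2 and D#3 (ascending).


Step by step:
Absolute semitone position = octave×12 + chromatic position
B2: 2×12 + 11 = 35
D#3: 3×12 + 3 = 39
Difference = 39 - 35 = 4
= 4 semitones


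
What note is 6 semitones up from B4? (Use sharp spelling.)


Solution.
B4: chromatic position 11 in octave 4 → absolute = 4×12 + 11 = 59
Transpose up 6: 59 + 6 = 65
65 = 5×12 + 5 → F in octave 5
Result = F5


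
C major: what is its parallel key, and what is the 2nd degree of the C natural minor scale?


Parallel keys share the same tonic but differ in mode
C major → parallel is C minor
C natural minor scale: C D Eb F G Ab Bb
= C minor; 2nd degree = D


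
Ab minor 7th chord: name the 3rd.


Let's work it out.
Minor 7th chord = root + minor 3rd + perfect 5th + minor 7th
Seventh chords stack in thirds, so the letter names are A-C-E-G
Root: Ab
Minor 3rd above Ab: Cb
Perfect 5th above Ab: Eb
Minor 7th above Ab: Gb
The 3rd = Cb


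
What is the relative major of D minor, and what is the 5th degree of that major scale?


Step by step:
The relative major shares the key signature and is a minor 3rd above the minor tonic
A minor 3rd above D is F
→ relative major of D minor is F major
F major scale: F G A Bb C D E
= F major; 5th degree = C


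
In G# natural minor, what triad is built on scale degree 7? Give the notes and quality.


G# natural minor scale: G# A# B C# D# E F#
Diatonic triad on degree 7 stacks scale notes 7, 2, 4: F# A# C#
F#→A# = 4 semitones; F#→C# = 7 semitones → major triad
= F# A# C# (major)


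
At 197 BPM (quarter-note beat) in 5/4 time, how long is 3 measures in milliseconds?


Let's work it out.
Quarter-note beat duration = 60000 / 197 ms
Beats per measure (5/4) = 5
One measure = 5 × 60000 / 197 = 300000 / 197 ms
3 measures = 3 × 300000 / 197 = 900000 / 197
= 4568.5 ms


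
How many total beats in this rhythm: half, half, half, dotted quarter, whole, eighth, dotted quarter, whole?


Step by step:
Beat values:
  half = 2 beats
  half = 2 beats
  half = 2 beats
  dotted quarter = 1.5 beats
  whole = 4 beats
  eighth = 0.5 beats
  dotted quarter = 1.5 beats
  whole = 4 beats
Sum = 2 + 2 + 2 + 1.5 + 4 + 0.5 + 1.5 + 4
= 17.5 beats


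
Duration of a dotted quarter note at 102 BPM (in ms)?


One quarter-note beat = 60000 / BPM = 60000 / 102 ms
Dotted quarter note = 3/2 × quarter note
Duration = 3/2 × 60000 / 102 = 90000 / 102
= 882.4 ms


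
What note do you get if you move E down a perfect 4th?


Let's work it out.
perfect 4th: 4 letter names, 5 semitones
Letter: E - 3 → B
Pitch: E - 5 semitones, spelled as a B → B
= B


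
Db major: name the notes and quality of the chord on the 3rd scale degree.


Db major scale: Db Eb F Gb Ab Bb C
Diatonic triad on degree 3 stacks scale notes 3, 5, 7: F Ab C
F→Ab = 3 semitones; F→C = 7 semitones → minor triad
= F Ab C (minor)


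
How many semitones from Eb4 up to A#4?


Step by step:
Absolute semitone position = octave×12 + chromatic position
Eb4: 4×12 + 3 = 51
A#4: 4×12 + 10 = 58
Difference = 58 - 51 = 7
= 7 semitones


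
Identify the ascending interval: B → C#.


Reasoning:
Letter names: B → C spans 2 letter names → a 2nd
Semitones: B → C# = 2 half-steps
A 2nd of 2 semitones is a major 2nd
= major 2nd


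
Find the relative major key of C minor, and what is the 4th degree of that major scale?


Solution.
The relative major shares the key signature and is a minor 3rd above the minor tonic
A minor 3rd above C is Eb
→ relative major of C minor is Eb major
Eb major scale: Eb F G Ab Bb C D
= Eb major; 4th degree = Ab


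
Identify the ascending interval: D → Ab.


Solution.
Letter names: D → A spans 5 letter names → a 5th
Semitones: D → Ab = 6 half-steps
A 5th of 6 semitones is a diminished 5th
= diminished 5th


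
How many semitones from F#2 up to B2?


Solution.
Absolute semitone position = octave×12 + chromatic position
F#2: 2×12 + 6 = 30
B2: 2×12 + 11 = 35
Difference = 35 - 30 = 5
= 5 semitones


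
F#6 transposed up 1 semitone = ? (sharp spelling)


Step by step:
F#6: chromatic position 6 in octave 6 → absolute = 6×12 + 6 = 78
Transpose up 1: 78 + 1 = 79
79 = 6×12 + 7 → G in octave 6
Result = G6


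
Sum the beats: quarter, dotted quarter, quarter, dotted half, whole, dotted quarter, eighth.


Beat values:
  quarter = 1 beat
  dotted quarter = 1.5 beats
  quarter = 1 beat
  dotted half = 3 beats
  whole = 4 beats
  dotted quarter = 1.5 beats
  eighth = 0.5 beats
Sum = 1 + 1.5 + 1 + 3 + 4 + 1.5 + 0.5
= 12.5 beats


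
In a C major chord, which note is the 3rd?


Working:
Major triad = root + major 3rd (4 semitones) + perfect 5th (7 semitones)
A triad on C stacks thirds, so the chord tones use letter names C-E-G
Root: C
Major 3rd above C: E
Perfect 5th above C: G
The 3rd = E


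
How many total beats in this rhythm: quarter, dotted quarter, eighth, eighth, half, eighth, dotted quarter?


Reasoning:
Beat values:
  quarter = 1 beat
  dotted quarter = 1.5 beats
  eighth = 0.5 beats
  eighth = 0.5 beats
  half = 2 beats
  eighth = 0.5 beats
  dotted quarter = 1.5 beats
Sum = 1 + 1.5 + 0.5 + 0.5 + 2 + 0.5 + 1.5
= 7.5 beats


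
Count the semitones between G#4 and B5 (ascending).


Let's work it out.
Absolute semitone position = octave×12 + chromatic position
G#4: 4×12 + 8 = 56
B5: 5×12 + 11 = 71
Difference = 71 - 56 = 15
= 15 semitones


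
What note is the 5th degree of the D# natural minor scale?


Natural minor scale pattern: W-H-W-W-H-W-W (2-1-2-2-1-2-2 semitones)
Starting from D#:
  D# + 2 semitones → E#
  E# + 1 semitone → F#
  F# + 2 semitones → G#
  G# + 2 semitones → A#
  A# + 1 semitone → B
  B + 2 semitones → C#
  C# + 2 semitones → D#
Scale: D# E# F# G# A# B C#
Degree 5 = A#


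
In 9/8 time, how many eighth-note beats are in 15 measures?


Let's work it out.
Time signature 9/8: the bottom number 8 means the eighth note gets one count
The top number 9 means 9 eighth-note beats per measure
Total = 9 × 15 measures
= 135 eighth-note beats


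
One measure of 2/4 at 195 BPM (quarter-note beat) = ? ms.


Working:
Quarter-note beat duration = 60000 / 195 ms
Beats per measure (2/4) = 2
One measure = 2 × 60000 / 195 = 120000 / 195 ms
= 615.4 ms


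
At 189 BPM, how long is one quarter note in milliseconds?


Working:
One quarter-note beat = 60000 / BPM = 60000 / 189 ms
Duration = 60000 / 189
= 317.5 ms


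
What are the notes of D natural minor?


Reasoning:
Natural minor scale pattern: W-H-W-W-H-W-W (2-1-2-2-1-2-2 semitones)
Starting from D:
  D + 2 semitones → E
  E + 1 semitone → F
  F + 2 semitones → G
  G + 2 semitones → A
  A + 1 semitone → Bb
  Bb + 2 semitones → C
  C + 2 semitones → D
Scale = D E F G A Bb C


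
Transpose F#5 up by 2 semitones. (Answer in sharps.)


Solution.
F#5: chromatic position 6 in octave 5 → absolute = 5×12 + 6 = 66
Transpose up 2: 66 + 2 = 68
68 = 5×12 + 8 → G# in octave 5
Result = G#5


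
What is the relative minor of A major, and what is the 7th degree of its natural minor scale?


Solution.
The relative minor shares the major's key signature and starts on its 6th degree
6th degree = a major 6th above the tonic; a major 6th above A is F#
→ relative minor of A major is F# minor
F# natural minor scale: F# G# A B C# D E
= F# minor; 7th degree = E


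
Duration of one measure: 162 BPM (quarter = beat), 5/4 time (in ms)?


Reasoning:
Quarter-note beat duration = 60000 / 162 ms
Beats per measure (5/4) = 5
One measure = 5 × 60000 / 162 = 300000 / 162 ms
= 1851.9 ms


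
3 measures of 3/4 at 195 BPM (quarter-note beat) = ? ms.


Let's work it out.
Quarter-note beat duration = 60000 / 195 ms
Beats per measure (3/4) = 3
One measure = 3 × 60000 / 195 = 180000 / 195 ms
3 measures = 3 × 180000 / 195 = 540000 / 195
= 2769.2 ms


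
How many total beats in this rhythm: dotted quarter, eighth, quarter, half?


Let's work it out.
Beat values:
  dotted quarter = 1.5 beats
  eighth = 0.5 beats
  quarter = 1 beat
  half = 2 beats
Sum = 1.5 + 0.5 + 1 + 2
= 5 beats


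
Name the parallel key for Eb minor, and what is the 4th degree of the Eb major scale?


Let's work it out.
Parallel keys share the same tonic but differ in mode
Eb minor → parallel is Eb major
Eb major scale: Eb F G Ab Bb C D
= Eb major; 4th degree = Ab


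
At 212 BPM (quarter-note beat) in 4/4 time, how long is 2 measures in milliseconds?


Solution.
Quarter-note beat duration = 60000 / 212 ms
Beats per measure (4/4) = 4
One measure = 4 × 60000 / 212 = 240000 / 212 ms
2 measures = 2 × 240000 / 212 = 480000 / 212
= 2264.2 ms


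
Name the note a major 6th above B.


A 6th spans 6 letter names, so from B we land on G
A major 6th = 9 semitones above B
Spell G at that pitch: G#
= G#


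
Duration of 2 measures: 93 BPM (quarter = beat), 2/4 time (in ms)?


Working:
Quarter-note beat duration = 60000 / 93 ms
Beats per measure (2/4) = 2
One measure = 2 × 60000 / 93 = 120000 / 93 ms
2 measures = 2 × 120000 / 93 = 240000 / 93
= 2580.6 ms


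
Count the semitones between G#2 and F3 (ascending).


Solution.
Absolute semitone position = octave×12 + chromatic position
G#2: 2×12 + 8 = 32
F3: 3×12 + 5 = 41
Difference = 41 - 32 = 9
= 9 semitones


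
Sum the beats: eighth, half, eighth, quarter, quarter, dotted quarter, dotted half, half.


Step by step:
Beat values:
  eighth = 0.5 beats
  half = 2 beats
  eighth = 0.5 beats
  quarter = 1 beat
  quarter = 1 beat
  dotted quarter = 1.5 beats
  dotted half = 3 beats
  half = 2 beats
Sum = 0.5 + 2 + 0.5 + 1 + 1 + 1.5 + 3 + 2
= 11.5 beats


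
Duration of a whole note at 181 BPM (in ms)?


One quarter-note beat = 60000 / BPM = 60000 / 181 ms
Whole note = 4 × quarter note
Duration = 4 × 60000 / 181 = 240000 / 181
= 1326.0 ms


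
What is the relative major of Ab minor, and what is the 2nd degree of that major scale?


Solution.
The relative major shares the key signature and is a minor 3rd above the minor tonic
A minor 3rd above Ab is Cb
→ relative major of Ab minor is Cb major
Cb major scale: Cb Db Eb Fb Gb Ab Bb
= Cb major; 2nd degree = Db


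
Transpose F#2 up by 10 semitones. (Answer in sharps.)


Let's work it out.
F#2: chromatic position 6 in octave 2 → absolute = 2×12 + 6 = 30
Transpose up 10: 30 + 10 = 40
40 = 3×12 + 4 → E in octave 3
Result = E3


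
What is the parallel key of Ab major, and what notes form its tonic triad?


Parallel keys share the same tonic but differ in mode
Ab major → parallel is Ab minor
Tonic triad of Ab minor = Ab Cb Eb
= Ab minor; triad = Ab Cb Eb


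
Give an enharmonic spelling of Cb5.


Reasoning:
Enharmonic notes sound the same pitch but are spelled with different letter names
Cb and B name the same pitch class
Octave numbers change at C, so Cb5 = B4
= B4


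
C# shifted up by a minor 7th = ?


Solution.
minor 7th: 7 letter names, 10 semitones
Letter: C + 6 → B
Pitch: C# + 10 semitones, spelled as a B → B
= B


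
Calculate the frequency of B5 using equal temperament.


Solution.
f = 440 × 2^(n/12) where n = semitones from A4
B5: 14 semitones from A4
f = 440 × 2^(14/12)
f = 987.77 Hz


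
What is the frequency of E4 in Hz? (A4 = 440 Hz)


Working:
f = 440 × 2^(n/12) where n = semitones from A4
E4: -5 semitones from A4
f = 440 × 2^(-5/12)
f = 329.63 Hz


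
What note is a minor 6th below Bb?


A 6th spans 6 letter names, so from B we land on D
A minor 6th = 8 semitones below Bb
Spell D at that pitch: D
= D


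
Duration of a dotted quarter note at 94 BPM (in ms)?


One quarter-note beat = 60000 / BPM = 60000 / 94 ms
Dotted quarter note = 3/2 × quarter note
Duration = 3/2 × 60000 / 94 = 90000 / 94
= 957.4 ms


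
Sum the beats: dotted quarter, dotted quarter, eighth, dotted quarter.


Solution.
Beat values:
  dotted quarter = 1.5 beats
  dotted quarter = 1.5 beats
  eighth = 0.5 beats
  dotted quarter = 1.5 beats
Sum = 1.5 + 1.5 + 0.5 + 1.5
= 5 beats


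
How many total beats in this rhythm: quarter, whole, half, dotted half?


Step by step:
Beat values:
  quarter = 1 beat
  whole = 4 beats
  half = 2 beats
  dotted half = 3 beats
Sum = 1 + 4 + 2 + 3
= 10 beats


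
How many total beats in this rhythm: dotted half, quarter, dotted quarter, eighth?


Reasoning:
Beat values:
  dotted half = 3 beats
  quarter = 1 beat
  dotted quarter = 1.5 beats
  eighth = 0.5 beats
Sum = 3 + 1 + 1.5 + 0.5
= 6 beats


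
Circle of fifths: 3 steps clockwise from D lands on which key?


Each clockwise step on the circle of fifths moves up a perfect 5th
From D: D → A → E → B
= B


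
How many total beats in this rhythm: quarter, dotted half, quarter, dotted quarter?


Working:
Beat values:
  quarter = 1 beat
  dotted half = 3 beats
  quarter = 1 beat
  dotted quarter = 1.5 beats
Sum = 1 + 3 + 1 + 1.5
= 6.5 beats


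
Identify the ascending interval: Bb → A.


Let's work it out.
Letter names: B → A spans 7 letter names → a 7th
Semitones: Bb → A = 11 half-steps
A 7th of 11 semitones is a major 7th
= major 7th


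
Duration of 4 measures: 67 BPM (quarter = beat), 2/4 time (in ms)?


Working:
Quarter-note beat duration = 60000 / 67 ms
Beats per measure (2/4) = 2
One measure = 2 × 60000 / 67 = 120000 / 67 ms
4 measures = 4 × 120000 / 67 = 480000 / 67
= 7164.2 ms


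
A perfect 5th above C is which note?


Working:
A 5th spans 5 letter names, so from C we land on G
A perfect 5th = 7 semitones above C
Spell G at that pitch: G
= G


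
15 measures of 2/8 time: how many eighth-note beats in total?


Step by step:
Time signature 2/8: the bottom number 8 means the eighth note gets one count
The top number 2 means 2 eighth-note beats per measure
Total = 2 × 15 measures
= 30 eighth-note beats


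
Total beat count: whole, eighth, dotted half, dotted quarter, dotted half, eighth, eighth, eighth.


Beat values:
  whole = 4 beats
  eighth = 0.5 beats
  dotted half = 3 beats
  dotted quarter = 1.5 beats
  dotted half = 3 beats
  eighth = 0.5 beats
  eighth = 0.5 beats
  eighth = 0.5 beats
Sum = 4 + 0.5 + 3 + 1.5 + 3 + 0.5 + 0.5 + 0.5
= 13.5 beats


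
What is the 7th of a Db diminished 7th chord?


Diminished 7th chord = root + minor 3rd + diminished 5th + diminished 7th
Seventh chords stack in thirds, so the letter names are D-F-A-C
Root: Db
Minor 3rd above Db: Fb
Diminished 5th above Db: Abb
Diminished 7th above Db: Cbb
The 7th = Cbb


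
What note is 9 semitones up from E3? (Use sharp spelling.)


Working:
E3: chromatic position 4 in octave 3 → absolute = 3×12 + 4 = 40
Transpose up 9: 40 + 9 = 49
49 = 4×12 + 1 → C# in octave 4
Result = C#4


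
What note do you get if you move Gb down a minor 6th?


Let's work it out.
minor 6th: 6 letter names, 8 semitones
Letter: G - 5 → B
Pitch: Gb - 8 semitones, spelled as a B → Bb
= Bb


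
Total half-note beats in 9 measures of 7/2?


Step by step:
Time signature 7/2: the bottom number 2 means the half note gets one count
The top number 7 means 7 half-note beats per measure
Total = 7 × 9 measures
= 63 half-note beats


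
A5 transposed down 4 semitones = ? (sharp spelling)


Reasoning:
A5: chromatic position 9 in octave 5 → absolute = 5×12 + 9 = 69
Transpose down 4: 69 - 4 = 65
65 = 5×12 + 5 → F in octave 5
Result = F5


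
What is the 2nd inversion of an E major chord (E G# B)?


Reasoning:
Root position: E G# B
2nd inversion: move root and 3rd up an octave
Bass note: B
Notes (bottom to top) = B E G#


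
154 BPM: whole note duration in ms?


Step by step:
One quarter-note beat = 60000 / BPM = 60000 / 154 ms
Whole note = 4 × quarter note
Duration = 4 × 60000 / 154 = 240000 / 154
= 1558.4 ms


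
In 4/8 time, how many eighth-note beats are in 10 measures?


Reasoning:
Time signature 4/8: the bottom number 8 means the eighth note gets one count
The top number 4 means 4 eighth-note beats per measure
Total = 4 × 10 measures
= 40 eighth-note beats


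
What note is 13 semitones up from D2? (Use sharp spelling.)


Let's work it out.
D2: chromatic position 2 in octave 2 → absolute = 2×12 + 2 = 26
Transpose up 13: 26 + 13 = 39
39 = 3×12 + 3 → D# in octave 3
Result = D#3


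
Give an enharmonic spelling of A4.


Solution.
Enharmonic notes sound the same pitch but are spelled with different letter names
A and G## name the same pitch class
= G##4


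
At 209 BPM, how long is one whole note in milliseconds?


Reasoning:
One quarter-note beat = 60000 / BPM = 60000 / 209 ms
Whole note = 4 × quarter note
Duration = 4 × 60000 / 209 = 240000 / 209
= 1148.3 ms


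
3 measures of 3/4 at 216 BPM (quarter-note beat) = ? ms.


Let's work it out.
Quarter-note beat duration = 60000 / 216 ms
Beats per measure (3/4) = 3
One measure = 3 × 60000 / 216 = 180000 / 216 ms
3 measures = 3 × 180000 / 216 = 540000 / 216
= 2500.0 ms


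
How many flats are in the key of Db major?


Working:
Flat major keys: C(0), F(1), Bb(2), Eb(3), Ab(4), Db(5), Gb(6), Cb(7)
Db major has 5 flats
Order of flats: Bb Eb Ab Db Gb Cb Fb → first 5: Bb, Eb, Ab, Db, Gb
= 5 flats


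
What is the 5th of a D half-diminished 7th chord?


Working:
Half-diminished 7th chord = root + minor 3rd + diminished 5th + minor 7th
Seventh chords stack in thirds, so the letter names are D-F-A-C
Root: D
Minor 3rd above D: F
Diminished 5th above D: Ab
Minor 7th above D: C
The 5th = Ab


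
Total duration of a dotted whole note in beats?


Working:
Base whole note = 4 beats
Dot 1 adds half the previous value: +2
One dotted whole = 4 + 2 = 6
= 6 beats


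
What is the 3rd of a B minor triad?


Let's work it out.
Minor triad = root + minor 3rd (3 semitones) + perfect 5th (7 semitones)
A triad on B stacks thirds, so the chord tones use letter names B-D-F
Root: B
Minor 3rd above B: D
Perfect 5th above B: F#
The 3rd = D


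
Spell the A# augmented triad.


Step by step:
Augmented triad = root + major 3rd (4 semitones) + augmented 5th (8 semitones)
A triad on A# stacks thirds, so the chord tones use letter names A-C-E
Root: A#
Major 3rd above A#: C##
Augmented 5th above A#: E##
Chord = A# C## E##


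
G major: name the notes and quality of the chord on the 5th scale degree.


Solution.
G major scale: G A B C D E F#
Diatonic triad on degree 5 stacks scale notes 5, 7, 2: D F# A
D→F# = 4 semitones; D→A = 7 semitones → major triad
= D F# A (major)


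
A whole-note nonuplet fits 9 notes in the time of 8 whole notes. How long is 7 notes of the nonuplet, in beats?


Nonuplet: 9 notes occupy the space of 8 whole notes
Space = 8 × 4 = 32 beats
Each nonuplet note = 32 / 9 = 32/9 beats
7 notes = 7 × 32/9 = 224/9
= 224/9 beats


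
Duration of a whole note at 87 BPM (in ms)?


Step by step:
One quarter-note beat = 60000 / BPM = 60000 / 87 ms
Whole note = 4 × quarter note
Duration = 4 × 60000 / 87 = 240000 / 87
= 2758.6 ms


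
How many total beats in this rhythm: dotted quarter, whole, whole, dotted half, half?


Step by step:
Beat values:
  dotted quarter = 1.5 beats
  whole = 4 beats
  whole = 4 beats
  dotted half = 3 beats
  half = 2 beats
Sum = 1.5 + 4 + 4 + 3 + 2
= 14.5 beats


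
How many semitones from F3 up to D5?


Working:
Absolute semitone position = octave×12 + chromatic position
F3: 3×12 + 5 = 41
D5: 5×12 + 2 = 62
Difference = 62 - 41 = 21
= 21 semitones


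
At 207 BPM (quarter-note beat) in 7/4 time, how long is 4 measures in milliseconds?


Let's work it out.
Quarter-note beat duration = 60000 / 207 ms
Beats per measure (7/4) = 7
One measure = 7 × 60000 / 207 = 420000 / 207 ms
4 measures = 4 × 420000 / 207 = 1680000 / 207
= 8115.9 ms


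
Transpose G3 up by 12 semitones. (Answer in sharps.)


Step by step:
G3: chromatic position 7 in octave 3 → absolute = 3×12 + 7 = 43
Transpose up 12: 43 + 12 = 55
55 = 4×12 + 7 → G in octave 4
Result = G4


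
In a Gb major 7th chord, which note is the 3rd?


Solution.
Major 7th chord = root + major 3rd + perfect 5th + major 7th
Seventh chords stack in thirds, so the letter names are G-B-D-F
Root: Gb
Major 3rd above Gb: Bb
Perfect 5th above Gb: Db
Major 7th above Gb: F
The 3rd = Bb


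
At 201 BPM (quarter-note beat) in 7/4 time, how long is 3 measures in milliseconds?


Solution.
Quarter-note beat duration = 60000 / 201 ms
Beats per measure (7/4) = 7
One measure = 7 × 60000 / 201 = 420000 / 201 ms
3 measures = 3 × 420000 / 201 = 1260000 / 201
= 6268.7 ms


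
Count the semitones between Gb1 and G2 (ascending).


Step by step:
Absolute semitone position = octave×12 + chromatic position
Gb1: 1×12 + 6 = 18
G2: 2×12 + 7 = 31
Difference = 31 - 18 = 13
= 13 semitones


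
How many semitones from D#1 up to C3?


Solution.
Absolute semitone position = octave×12 + chromatic position
D#1: 1×12 + 3 = 15
C3: 3×12 + 0 = 36
Difference = 36 - 15 = 21
= 21 semitones


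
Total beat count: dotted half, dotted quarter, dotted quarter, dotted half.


Beat values:
  dotted half = 3 beats
  dotted quarter = 1.5 beats
  dotted quarter = 1.5 beats
  dotted half = 3 beats
Sum = 3 + 1.5 + 1.5 + 3
= 9 beats


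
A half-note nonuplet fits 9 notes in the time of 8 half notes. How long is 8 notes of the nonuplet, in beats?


Solution.
Nonuplet: 9 notes occupy the space of 8 half notes
Space = 8 × 2 = 16 beats
Each nonuplet note = 16 / 9 = 16/9 beats
8 notes = 8 × 16/9 = 128/9
= 128/9 beats


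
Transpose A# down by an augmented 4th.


Working:
augmented 4th: 4 letter names, 6 semitones
Letter: A - 3 → E
Pitch: A# - 6 semitones, spelled as an E → E
= E


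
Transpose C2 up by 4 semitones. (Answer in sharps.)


Solution.
C2: chromatic position 0 in octave 2 → absolute = 2×12 + 0 = 24
Transpose up 4: 24 + 4 = 28
28 = 2×12 + 4 → E in octave 2
Result = E2


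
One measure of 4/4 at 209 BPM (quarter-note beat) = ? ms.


Step by step:
Quarter-note beat duration = 60000 / 209 ms
Beats per measure (4/4) = 4
One measure = 4 × 60000 / 209 = 240000 / 209 ms
= 1148.3 ms


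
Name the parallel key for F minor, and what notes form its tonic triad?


Reasoning:
Parallel keys share the same tonic but differ in mode
F minor → parallel is F major
Tonic triad of F major = F A C
= F major; triad = F A C


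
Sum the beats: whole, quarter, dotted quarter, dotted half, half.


Solution.
Beat values:
  whole = 4 beats
  quarter = 1 beat
  dotted quarter = 1.5 beats
  dotted half = 3 beats
  half = 2 beats
Sum = 4 + 1 + 1.5 + 3 + 2
= 11.5 beats


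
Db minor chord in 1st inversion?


Working:
Root position: Db Fb Ab
1st inversion: move root up an octave
Bass note: Fb
Notes (bottom to top) = Fb Ab Db


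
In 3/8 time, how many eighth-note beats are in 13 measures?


Solution.
Time signature 3/8: the bottom number 8 means the eighth note gets one count
The top number 3 means 3 eighth-note beats per measure
Total = 3 × 13 measures
= 39 eighth-note beats


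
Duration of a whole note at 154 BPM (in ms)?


One quarter-note beat = 60000 / BPM = 60000 / 154 ms
Whole note = 4 × quarter note
Duration = 4 × 60000 / 154 = 240000 / 154
= 1558.4 ms


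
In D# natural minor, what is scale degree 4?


Let's work it out.
Natural minor scale pattern: W-H-W-W-H-W-W (2-1-2-2-1-2-2 semitones)
Starting from D#:
  D# + 2 semitones → E#
  E# + 1 semitone → F#
  F# + 2 semitones → G#
  G# + 2 semitones → A#
  A# + 1 semitone → B
  B + 2 semitones → C#
  C# + 2 semitones → D#
Scale: D# E# F# G# A# B C#
Degree 4 = G#


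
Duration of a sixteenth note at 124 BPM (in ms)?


Working:
One quarter-note beat = 60000 / BPM = 60000 / 124 ms
Sixteenth note = 1/4 × quarter note
Duration = 1/4 × 60000 / 124 = 15000 / 124
= 121.0 ms


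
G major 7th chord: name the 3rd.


Step by step:
Major 7th chord = root + major 3rd + perfect 5th + major 7th
Seventh chords stack in thirds, so the letter names are G-B-D-F
Root: G
Major 3rd above G: B
Perfect 5th above G: D
Major 7th above G: F#
The 3rd = B


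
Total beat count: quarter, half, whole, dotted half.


Beat values:
  quarter = 1 beat
  half = 2 beats
  whole = 4 beats
  dotted half = 3 beats
Sum = 1 + 2 + 4 + 3
= 10 beats


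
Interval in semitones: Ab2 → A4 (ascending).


Step by step:
Absolute semitone position = octave×12 + chromatic position
Ab2: 2×12 + 8 = 32
A4: 4×12 + 9 = 57
Difference = 57 - 32 = 25
= 25 semitones


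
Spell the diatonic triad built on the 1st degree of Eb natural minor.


Solution.
Eb natural minor scale: Eb F Gb Ab Bb Cb Db
Diatonic triad on degree 1 stacks scale notes 1, 3, 5: Eb Gb Bb
Eb→Gb = 3 semitones; Eb→Bb = 7 semitones → minor triad
= Eb Gb Bb (minor)


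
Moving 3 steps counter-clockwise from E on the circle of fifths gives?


Each counter-clockwise step moves down a perfect 5th (= up a perfect 4th)
From E: E → A → D → G
= G


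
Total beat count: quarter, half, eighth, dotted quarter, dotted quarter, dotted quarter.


Let's work it out.
Beat values:
  quarter = 1 beat
  half = 2 beats
  eighth = 0.5 beats
  dotted quarter = 1.5 beats
  dotted quarter = 1.5 beats
  dotted quarter = 1.5 beats
Sum = 1 + 2 + 0.5 + 1.5 + 1.5 + 1.5
= 8 beats


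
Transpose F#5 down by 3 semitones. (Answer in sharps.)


Reasoning:
F#5: chromatic position 6 in octave 5 → absolute = 5×12 + 6 = 66
Transpose down 3: 66 - 3 = 63
63 = 5×12 + 3 → D# in octave 5
Result = D#5


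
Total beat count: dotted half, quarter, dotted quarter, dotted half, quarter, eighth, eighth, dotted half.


Solution.
Beat values:
  dotted half = 3 beats
  quarter = 1 beat
  dotted quarter = 1.5 beats
  dotted half = 3 beats
  quarter = 1 beat
  eighth = 0.5 beats
  eighth = 0.5 beats
  dotted half = 3 beats
Sum = 3 + 1 + 1.5 + 3 + 1 + 0.5 + 0.5 + 3
= 13.5 beats


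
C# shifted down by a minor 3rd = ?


minor 3rd: 3 letter names, 3 semitones
Letter: C - 2 → A
Pitch: C# - 3 semitones, spelled as an A → A#
= A#


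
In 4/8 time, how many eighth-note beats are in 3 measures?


Working:
Time signature 4/8: the bottom number 8 means the eighth note gets one count
The top number 4 means 4 eighth-note beats per measure
Total = 4 × 3 measures
= 12 eighth-note beats


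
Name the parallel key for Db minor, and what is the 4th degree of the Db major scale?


Solution.
Parallel keys share the same tonic but differ in mode
Db minor → parallel is Db major
Db major scale: Db Eb F Gb Ab Bb C
= Db major; 4th degree = Gb


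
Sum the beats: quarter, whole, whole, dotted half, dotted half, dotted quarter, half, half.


Beat values:
  quarter = 1 beat
  whole = 4 beats
  whole = 4 beats
  dotted half = 3 beats
  dotted half = 3 beats
  dotted quarter = 1.5 beats
  half = 2 beats
  half = 2 beats
Sum = 1 + 4 + 4 + 3 + 3 + 1.5 + 2 + 2
= 20.5 beats


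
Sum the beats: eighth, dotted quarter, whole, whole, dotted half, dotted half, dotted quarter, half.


Solution.
Beat values:
  eighth = 0.5 beats
  dotted quarter = 1.5 beats
  whole = 4 beats
  whole = 4 beats
  dotted half = 3 beats
  dotted half = 3 beats
  dotted quarter = 1.5 beats
  half = 2 beats
Sum = 0.5 + 1.5 + 4 + 4 + 3 + 3 + 1.5 + 2
= 19.5 beats


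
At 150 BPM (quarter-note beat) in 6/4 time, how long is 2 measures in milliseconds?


Quarter-note beat duration = 60000 / 150 ms
Beats per measure (6/4) = 6
One measure = 6 × 60000 / 150 = 360000 / 150 ms
2 measures = 2 × 360000 / 150 = 720000 / 150
= 4800.0 ms


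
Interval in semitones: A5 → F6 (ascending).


Reasoning:
Absolute semitone position = octave×12 + chromatic position
A5: 5×12 + 9 = 69
F6: 6×12 + 5 = 77
Difference = 77 - 69 = 8
= 8 semitones


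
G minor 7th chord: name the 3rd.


Minor 7th chord = root + minor 3rd + perfect 5th + minor 7th
Seventh chords stack in thirds, so the letter names are G-B-D-F
Root: G
Minor 3rd above G: Bb
Perfect 5th above G: D
Minor 7th above G: F
The 3rd = Bb


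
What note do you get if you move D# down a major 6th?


major 6th: 6 letter names, 9 semitones
Letter: D - 5 → F
Pitch: D# - 9 semitones, spelled as an F → F#
= F#


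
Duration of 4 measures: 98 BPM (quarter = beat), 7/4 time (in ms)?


Working:
Quarter-note beat duration = 60000 / 98 ms
Beats per measure (7/4) = 7
One measure = 7 × 60000 / 98 = 420000 / 98 ms
4 measures = 4 × 420000 / 98 = 1680000 / 98
= 17142.9 ms


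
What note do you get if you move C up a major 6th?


major 6th: 6 letter names, 9 semitones
Letter: C + 5 → A
Pitch: C + 9 semitones, spelled as an A → A
= A


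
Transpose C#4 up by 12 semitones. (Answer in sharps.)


Solution.
C#4: chromatic position 1 in octave 4 → absolute = 4×12 + 1 = 49
Transpose up 12: 49 + 12 = 61
61 = 5×12 + 1 → C# in octave 5
Result = C#5


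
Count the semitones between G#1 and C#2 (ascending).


Reasoning:
Absolute semitone position = octave×12 + chromatic position
G#1: 1×12 + 8 = 20
C#2: 2×12 + 1 = 25
Difference = 25 - 20 = 5
= 5 semitones


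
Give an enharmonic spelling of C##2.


Reasoning:
Enharmonic notes sound the same pitch but are spelled with different letter names
C## and D name the same pitch class
= D2


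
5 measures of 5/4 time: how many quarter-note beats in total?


Time signature 5/4: the bottom number 4 means the quarter note gets one count
The top number 5 means 5 quarter-note beats per measure
Total = 5 × 5 measures
= 25 quarter-note beats


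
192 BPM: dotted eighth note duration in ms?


Solution.
One quarter-note beat = 60000 / BPM = 60000 / 192 ms
Dotted eighth note = 3/4 × quarter note
Duration = 3/4 × 60000 / 192 = 45000 / 192
= 234.4 ms


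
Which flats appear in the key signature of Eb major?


Let's work it out.
Flat major keys: C(0), F(1), Bb(2), Eb(3), Ab(4), Db(5), Gb(6), Cb(7)
Eb major has 3 flats
Order of flats: Bb Eb Ab Db Gb Cb Fb → first 3: Bb, Eb, Ab
= Bb, Eb, Ab


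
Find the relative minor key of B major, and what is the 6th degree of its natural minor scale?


Working:
The relative minor shares the major's key signature and starts on its 6th degree
6th degree = a major 6th above the tonic; a major 6th above B is G#
→ relative minor of B major is G# minor
G# natural minor scale: G# A# B C# D# E F#
= G# minor; 6th degree = E


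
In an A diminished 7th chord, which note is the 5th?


Let's work it out.
Diminished 7th chord = root + minor 3rd + diminished 5th + diminished 7th
Seventh chords stack in thirds, so the letter names are A-C-E-G
Root: A
Minor 3rd above A: C
Diminished 5th above A: Eb
Diminished 7th above A: Gb
The 5th = Eb


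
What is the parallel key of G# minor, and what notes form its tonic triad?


Step by step:
Parallel keys share the same tonic but differ in mode
G# minor → parallel is G# major
Tonic triad of G# major = G# B# D#
= G# major; triad = G# B# D#


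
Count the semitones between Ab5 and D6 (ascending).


Absolute semitone position = octave×12 + chromatic position
Ab5: 5×12 + 8 = 68
D6: 6×12 + 2 = 74
Difference = 74 - 68 = 6
= 6 semitones


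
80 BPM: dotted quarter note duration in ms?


Reasoning:
One quarter-note beat = 60000 / BPM = 60000 / 80 ms
Dotted quarter note = 3/2 × quarter note
Duration = 3/2 × 60000 / 80 = 90000 / 80
= 1125.0 ms


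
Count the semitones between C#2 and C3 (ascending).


Absolute semitone position = octave×12 + chromatic position
C#2: 2×12 + 1 = 25
C3: 3×12 + 0 = 36
Difference = 36 - 25 = 11
= 11 semitones


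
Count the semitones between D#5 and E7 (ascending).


Absolute semitone position = octave×12 + chromatic position
D#5: 5×12 + 3 = 63
E7: 7×12 + 4 = 88
Difference = 88 - 63 = 25
= 25 semitones


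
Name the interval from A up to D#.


Letter names: A → D spans 4 letter names → a 4th
Semitones: A → D# = 6 half-steps
A 4th of 6 semitones is an augmented 4th
= augmented 4th


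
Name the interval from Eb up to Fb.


Let's work it out.
Letter names: E → F spans 2 letter names → a 2nd
Semitones: Eb → Fb = 1 half-step
A 2nd of 1 semitone is a minor 2nd
= minor 2nd


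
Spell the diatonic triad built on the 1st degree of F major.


F major scale: F G A Bb C D E
Diatonic triad on degree 1 stacks scale notes 1, 3, 5: F A C
F→A = 4 semitones; F→C = 7 semitones → major triad
= F A C (major)


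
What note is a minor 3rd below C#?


Reasoning:
A 3rd spans 3 letter names, so from C we land on A
A minor 3rd = 3 semitones below C#
Spell A at that pitch: A#
= A#


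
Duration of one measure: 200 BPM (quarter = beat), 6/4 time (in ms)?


Reasoning:
Quarter-note beat duration = 60000 / 200 ms
Beats per measure (6/4) = 6
One measure = 6 × 60000 / 200 = 360000 / 200 ms
= 1800.0 ms


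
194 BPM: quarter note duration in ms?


One quarter-note beat = 60000 / BPM = 60000 / 194 ms
Duration = 60000 / 194
= 309.3 ms


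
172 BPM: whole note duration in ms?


Solution.
One quarter-note beat = 60000 / BPM = 60000 / 172 ms
Whole note = 4 × quarter note
Duration = 4 × 60000 / 172 = 240000 / 172
= 1395.3 ms


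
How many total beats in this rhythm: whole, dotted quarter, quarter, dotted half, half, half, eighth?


Working:
Beat values:
  whole = 4 beats
  dotted quarter = 1.5 beats
  quarter = 1 beat
  dotted half = 3 beats
  half = 2 beats
  half = 2 beats
  eighth = 0.5 beats
Sum = 4 + 1.5 + 1 + 3 + 2 + 2 + 0.5
= 14 beats


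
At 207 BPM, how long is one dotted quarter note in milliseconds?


One quarter-note beat = 60000 / BPM = 60000 / 207 ms
Dotted quarter note = 3/2 × quarter note
Duration = 3/2 × 60000 / 207 = 90000 / 207
= 434.8 ms


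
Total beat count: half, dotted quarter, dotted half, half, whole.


Step by step:
Beat values:
  half = 2 beats
  dotted quarter = 1.5 beats
  dotted half = 3 beats
  half = 2 beats
  whole = 4 beats
Sum = 2 + 1.5 + 3 + 2 + 4
= 12.5 beats


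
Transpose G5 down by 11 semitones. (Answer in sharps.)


Reasoning:
G5: chromatic position 7 in octave 5 → absolute = 5×12 + 7 = 67
Transpose down 11: 67 - 11 = 56
56 = 4×12 + 8 → G# in octave 4
Result = G#4


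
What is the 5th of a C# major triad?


Solution.
Major triad = root + major 3rd (4 semitones) + perfect 5th (7 semitones)
A triad on C# stacks thirds, so the chord tones use letter names C-E-G
Root: C#
Major 3rd above C#: E#
Perfect 5th above C#: G#
The 5th = G#


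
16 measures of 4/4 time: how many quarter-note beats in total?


Time signature 4/4: the bottom number 4 means the quarter note gets one count
The top number 4 means 4 quarter-note beats per measure
Total = 4 × 16 measures
= 64 quarter-note beats
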